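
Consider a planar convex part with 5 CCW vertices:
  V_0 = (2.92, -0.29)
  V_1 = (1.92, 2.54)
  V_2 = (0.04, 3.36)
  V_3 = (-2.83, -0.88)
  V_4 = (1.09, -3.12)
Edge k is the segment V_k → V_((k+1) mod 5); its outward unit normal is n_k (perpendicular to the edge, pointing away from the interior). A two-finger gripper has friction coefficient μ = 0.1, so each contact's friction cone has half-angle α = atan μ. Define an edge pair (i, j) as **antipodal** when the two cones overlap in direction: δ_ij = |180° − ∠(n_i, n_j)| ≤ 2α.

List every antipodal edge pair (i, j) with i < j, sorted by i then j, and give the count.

α = atan 0.1 = 5.71°;  2α = 11.42°
n_0 = (+0.9429, +0.3332)
n_1 = (+0.3998, +0.9166)
n_2 = (-0.8281, +0.5605)
n_3 = (-0.4961, -0.8682)
n_4 = (+0.8397, -0.5430)
  (0,1): δ = 133.03°  ·
  (0,2): δ = 53.55°  ·
  (0,3): δ = 40.79°  ·
  (0,4): δ = 127.65°  ·
  (1,2): δ = 100.53°  ·
  (1,3): δ = 6.18°  ✓
  (1,4): δ = 80.68°  ·
  (2,3): δ = 85.65°  ·
  (2,4): δ = 1.21°  ✓
  (3,4): δ = 93.14°  ·
antipodal pairs: 2

count = 2; pairs: (1,3), (2,4)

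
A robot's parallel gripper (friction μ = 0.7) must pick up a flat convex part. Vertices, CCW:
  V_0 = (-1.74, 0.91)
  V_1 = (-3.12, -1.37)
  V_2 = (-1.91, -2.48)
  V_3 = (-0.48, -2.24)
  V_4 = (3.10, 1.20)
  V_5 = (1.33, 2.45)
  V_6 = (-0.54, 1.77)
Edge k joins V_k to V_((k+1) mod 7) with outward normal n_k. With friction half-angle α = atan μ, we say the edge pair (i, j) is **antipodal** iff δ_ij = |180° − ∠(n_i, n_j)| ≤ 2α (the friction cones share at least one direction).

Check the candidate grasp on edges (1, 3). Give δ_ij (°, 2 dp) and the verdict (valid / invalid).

δ = 93.61°, invalid

α = atan 0.7 = 34.99°;  2α = 69.98°
edge 1: e_1 = (+1.21, -1.11);  n_1 = (-0.6760, -0.7369)
edge 3: e_3 = (+3.58, +3.44);  n_3 = (+0.6929, -0.7211)
∠(n_1, n_3) = 86.39°
δ = |180° − 86.39°| = 93.61°
93.61° > 2α = 69.98°  →  invalid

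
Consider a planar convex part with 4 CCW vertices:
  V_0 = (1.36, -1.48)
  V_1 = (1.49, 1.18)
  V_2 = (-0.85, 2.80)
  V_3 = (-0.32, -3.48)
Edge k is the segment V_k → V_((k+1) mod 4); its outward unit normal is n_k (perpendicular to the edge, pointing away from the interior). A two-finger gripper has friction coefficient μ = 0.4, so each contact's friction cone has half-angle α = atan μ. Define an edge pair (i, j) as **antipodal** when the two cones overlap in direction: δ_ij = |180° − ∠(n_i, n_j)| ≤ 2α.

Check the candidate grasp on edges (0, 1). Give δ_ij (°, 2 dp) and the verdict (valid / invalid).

δ = 121.90°, invalid

α = atan 0.4 = 21.80°;  2α = 43.60°
edge 0: e_0 = (+0.13, +2.66);  n_0 = (+0.9988, -0.0488)
edge 1: e_1 = (-2.34, +1.62);  n_1 = (+0.5692, +0.8222)
∠(n_0, n_1) = 58.10°
δ = |180° − 58.10°| = 121.90°
121.90° > 2α = 43.60°  →  invalid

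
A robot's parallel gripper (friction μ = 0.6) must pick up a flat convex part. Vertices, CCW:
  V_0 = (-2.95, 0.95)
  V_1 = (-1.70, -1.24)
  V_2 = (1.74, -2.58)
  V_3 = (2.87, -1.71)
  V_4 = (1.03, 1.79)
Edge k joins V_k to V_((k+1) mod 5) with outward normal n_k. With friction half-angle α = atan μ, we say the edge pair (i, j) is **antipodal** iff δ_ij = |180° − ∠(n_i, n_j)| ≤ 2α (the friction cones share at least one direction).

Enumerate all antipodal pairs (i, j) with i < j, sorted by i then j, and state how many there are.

count = 4; pairs: (0,3), (1,3), (1,4), (2,4)

α = atan 0.6 = 30.96°;  2α = 61.93°
n_0 = (-0.8685, -0.4957)
n_1 = (-0.3630, -0.9318)
n_2 = (+0.6100, -0.7924)
n_3 = (+0.8851, +0.4653)
n_4 = (-0.2065, +0.9784)
  (0,1): δ = 141.00°  ·
  (0,2): δ = 82.12°  ·
  (0,3): δ = 1.99°  ✓
  (0,4): δ = 72.20°  ·
  (1,2): δ = 121.12°  ·
  (1,3): δ = 40.99°  ✓
  (1,4): δ = 33.20°  ✓
  (2,3): δ = 99.86°  ·
  (2,4): δ = 25.68°  ✓
  (3,4): δ = 105.81°  ·
antipodal pairs: 4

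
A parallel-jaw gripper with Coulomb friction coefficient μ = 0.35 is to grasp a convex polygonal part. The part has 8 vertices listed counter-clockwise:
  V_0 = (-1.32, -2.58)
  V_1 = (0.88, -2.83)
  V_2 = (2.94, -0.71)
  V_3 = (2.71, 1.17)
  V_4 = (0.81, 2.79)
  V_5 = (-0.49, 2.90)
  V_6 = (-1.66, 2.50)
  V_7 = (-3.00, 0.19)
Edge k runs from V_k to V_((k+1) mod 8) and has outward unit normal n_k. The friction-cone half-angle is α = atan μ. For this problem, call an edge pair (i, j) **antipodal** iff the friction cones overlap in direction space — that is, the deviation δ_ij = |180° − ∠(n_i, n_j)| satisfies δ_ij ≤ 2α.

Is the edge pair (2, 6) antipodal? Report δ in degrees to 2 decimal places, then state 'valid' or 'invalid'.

δ = 37.09°, valid

α = atan 0.35 = 19.29°;  2α = 38.58°
edge 2: e_2 = (-0.23, +1.88);  n_2 = (+0.9926, +0.1214)
edge 6: e_6 = (-1.34, -2.31);  n_6 = (-0.8650, +0.5018)
∠(n_2, n_6) = 142.91°
δ = |180° − 142.91°| = 37.09°
37.09° ≤ 2α = 38.58°  →  valid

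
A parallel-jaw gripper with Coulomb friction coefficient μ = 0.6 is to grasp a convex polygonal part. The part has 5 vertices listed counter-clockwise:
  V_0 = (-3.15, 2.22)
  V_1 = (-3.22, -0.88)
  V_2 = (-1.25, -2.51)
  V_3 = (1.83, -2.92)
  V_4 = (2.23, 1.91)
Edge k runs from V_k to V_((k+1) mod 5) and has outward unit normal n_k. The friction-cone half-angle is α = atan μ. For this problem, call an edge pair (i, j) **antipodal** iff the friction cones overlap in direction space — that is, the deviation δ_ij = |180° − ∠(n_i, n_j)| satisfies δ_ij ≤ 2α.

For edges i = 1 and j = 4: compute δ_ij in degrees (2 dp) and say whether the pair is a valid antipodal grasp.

δ = 36.31°, valid

α = atan 0.6 = 30.96°;  2α = 61.93°
edge 1: e_1 = (+1.97, -1.63);  n_1 = (-0.6375, -0.7705)
edge 4: e_4 = (-5.38, +0.31);  n_4 = (+0.0575, +0.9983)
∠(n_1, n_4) = 143.69°
δ = |180° − 143.69°| = 36.31°
36.31° ≤ 2α = 61.93°  →  valid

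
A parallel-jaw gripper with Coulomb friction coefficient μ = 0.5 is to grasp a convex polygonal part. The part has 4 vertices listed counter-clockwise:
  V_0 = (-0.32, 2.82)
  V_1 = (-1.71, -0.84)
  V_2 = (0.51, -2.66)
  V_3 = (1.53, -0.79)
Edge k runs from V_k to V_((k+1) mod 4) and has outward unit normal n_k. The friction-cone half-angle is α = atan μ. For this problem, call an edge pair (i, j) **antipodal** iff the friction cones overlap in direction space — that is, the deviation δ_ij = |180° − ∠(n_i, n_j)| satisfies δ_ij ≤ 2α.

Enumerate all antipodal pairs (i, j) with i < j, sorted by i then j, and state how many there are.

count = 3; pairs: (0,2), (0,3), (1,3)

α = atan 0.5 = 26.57°;  2α = 53.13°
n_0 = (-0.9349, +0.3550)
n_1 = (-0.6340, -0.7733)
n_2 = (+0.8779, -0.4789)
n_3 = (+0.8899, +0.4561)
  (0,1): δ = 108.55°  ·
  (0,2): δ = 7.81°  ✓
  (0,3): δ = 47.93°  ✓
  (1,2): δ = 79.26°  ·
  (1,3): δ = 23.52°  ✓
  (2,3): δ = 124.26°  ·
antipodal pairs: 3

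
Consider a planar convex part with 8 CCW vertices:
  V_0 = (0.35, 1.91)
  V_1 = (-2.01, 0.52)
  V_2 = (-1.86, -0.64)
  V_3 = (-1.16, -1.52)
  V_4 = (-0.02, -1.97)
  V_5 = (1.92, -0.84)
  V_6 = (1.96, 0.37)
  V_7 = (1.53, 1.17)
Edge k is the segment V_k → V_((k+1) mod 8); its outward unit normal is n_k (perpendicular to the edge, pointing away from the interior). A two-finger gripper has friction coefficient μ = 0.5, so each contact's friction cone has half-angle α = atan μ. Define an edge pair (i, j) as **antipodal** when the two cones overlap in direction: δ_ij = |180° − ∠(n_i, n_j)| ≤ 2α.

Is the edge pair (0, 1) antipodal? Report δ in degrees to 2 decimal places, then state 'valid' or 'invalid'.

δ = 113.13°, invalid

α = atan 0.5 = 26.57°;  2α = 53.13°
edge 0: e_0 = (-2.36, -1.39);  n_0 = (-0.5075, +0.8617)
edge 1: e_1 = (+0.15, -1.16);  n_1 = (-0.9917, -0.1282)
∠(n_0, n_1) = 66.87°
δ = |180° − 66.87°| = 113.13°
113.13° > 2α = 53.13°  →  invalid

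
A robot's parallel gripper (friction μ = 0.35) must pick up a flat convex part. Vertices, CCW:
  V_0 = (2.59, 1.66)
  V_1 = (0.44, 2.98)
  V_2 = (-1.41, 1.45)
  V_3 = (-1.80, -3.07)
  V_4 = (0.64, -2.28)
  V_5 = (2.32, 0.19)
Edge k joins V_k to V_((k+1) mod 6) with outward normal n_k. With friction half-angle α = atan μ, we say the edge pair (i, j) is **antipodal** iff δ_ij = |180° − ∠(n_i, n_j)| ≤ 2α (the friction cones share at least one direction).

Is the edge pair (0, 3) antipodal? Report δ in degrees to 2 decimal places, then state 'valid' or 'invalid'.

δ = 49.49°, invalid

α = atan 0.35 = 19.29°;  2α = 38.58°
edge 0: e_0 = (-2.15, +1.32);  n_0 = (+0.5232, +0.8522)
edge 3: e_3 = (+2.44, +0.79);  n_3 = (+0.3080, -0.9514)
∠(n_0, n_3) = 130.51°
δ = |180° − 130.51°| = 49.49°
49.49° > 2α = 38.58°  →  invalid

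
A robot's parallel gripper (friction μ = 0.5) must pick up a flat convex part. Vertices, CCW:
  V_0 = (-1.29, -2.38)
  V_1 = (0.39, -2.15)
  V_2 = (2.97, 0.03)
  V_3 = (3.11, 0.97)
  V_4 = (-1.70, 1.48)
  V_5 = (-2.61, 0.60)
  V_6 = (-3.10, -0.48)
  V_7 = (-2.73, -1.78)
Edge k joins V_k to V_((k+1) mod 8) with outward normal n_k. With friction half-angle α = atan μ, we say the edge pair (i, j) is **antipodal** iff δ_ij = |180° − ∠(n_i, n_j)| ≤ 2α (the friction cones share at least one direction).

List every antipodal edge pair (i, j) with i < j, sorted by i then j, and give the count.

α = atan 0.5 = 26.57°;  2α = 53.13°
n_0 = (+0.1356, -0.9908)
n_1 = (+0.6454, -0.7638)
n_2 = (+0.9891, -0.1473)
n_3 = (+0.1054, +0.9944)
n_4 = (-0.6952, +0.7189)
n_5 = (-0.9107, +0.4132)
n_6 = (-0.9618, -0.2737)
n_7 = (-0.3846, -0.9231)
  (0,1): δ = 147.60°  ·
  (0,2): δ = 106.27°  ·
  (0,3): δ = 13.85°  ✓
  (0,4): δ = 36.24°  ✓
  (0,5): δ = 57.80°  ·
  (0,6): δ = 98.09°  ·
  (0,7): δ = 149.58°  ·
  (1,2): δ = 138.67°  ·
  (1,3): δ = 46.25°  ✓
  (1,4): δ = 3.84°  ✓
  (1,5): δ = 25.40°  ✓
  (1,6): δ = 65.69°  ·
  (1,7): δ = 117.18°  ·
  (2,3): δ = 87.58°  ·
  (2,4): δ = 37.49°  ✓
  (2,5): δ = 15.93°  ✓
  (2,6): δ = 24.36°  ✓
  (2,7): δ = 75.85°  ·
  (3,4): δ = 129.91°  ·
  (3,5): δ = 108.35°  ·
  (3,6): δ = 68.06°  ·
  (3,7): δ = 16.57°  ✓
  (4,5): δ = 158.44°  ·
  (4,6): δ = 118.15°  ·
  (4,7): δ = 66.66°  ·
  (5,6): δ = 139.71°  ·
  (5,7): δ = 88.22°  ·
  (6,7): δ = 128.51°  ·
antipodal pairs: 9

count = 9; pairs: (0,3), (0,4), (1,3), (1,4), (1,5), (2,4), (2,5), (2,6), (3,7)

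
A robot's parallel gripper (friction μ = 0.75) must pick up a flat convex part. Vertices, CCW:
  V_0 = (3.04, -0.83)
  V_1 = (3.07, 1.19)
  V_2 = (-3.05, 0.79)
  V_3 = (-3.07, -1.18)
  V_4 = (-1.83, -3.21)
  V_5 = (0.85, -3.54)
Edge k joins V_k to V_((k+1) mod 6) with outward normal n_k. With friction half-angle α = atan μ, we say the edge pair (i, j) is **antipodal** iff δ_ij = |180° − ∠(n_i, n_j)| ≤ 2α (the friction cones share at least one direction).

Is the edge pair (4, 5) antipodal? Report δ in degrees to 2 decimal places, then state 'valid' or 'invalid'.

δ = 121.92°, invalid

α = atan 0.75 = 36.87°;  2α = 73.74°
edge 4: e_4 = (+2.68, -0.33);  n_4 = (-0.1222, -0.9925)
edge 5: e_5 = (+2.19, +2.71);  n_5 = (+0.7778, -0.6285)
∠(n_4, n_5) = 58.08°
δ = |180° − 58.08°| = 121.92°
121.92° > 2α = 73.74°  →  invalid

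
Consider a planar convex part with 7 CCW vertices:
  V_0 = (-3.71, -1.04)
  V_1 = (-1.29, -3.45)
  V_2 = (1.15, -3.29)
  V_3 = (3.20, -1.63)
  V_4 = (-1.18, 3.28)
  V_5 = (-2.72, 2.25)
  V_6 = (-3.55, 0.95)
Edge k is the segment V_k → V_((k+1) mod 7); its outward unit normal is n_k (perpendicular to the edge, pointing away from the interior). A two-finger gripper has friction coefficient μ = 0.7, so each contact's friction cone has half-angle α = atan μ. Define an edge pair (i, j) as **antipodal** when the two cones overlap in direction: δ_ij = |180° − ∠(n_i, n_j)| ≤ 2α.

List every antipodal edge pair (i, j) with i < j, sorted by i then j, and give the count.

α = atan 0.7 = 34.99°;  2α = 69.98°
n_0 = (-0.7056, -0.7086)
n_1 = (+0.0654, -0.9979)
n_2 = (+0.6293, -0.7772)
n_3 = (+0.7462, +0.6657)
n_4 = (-0.5559, +0.8312)
n_5 = (-0.8429, +0.5381)
n_6 = (-0.9968, +0.0801)
  (0,1): δ = 131.37°  ·
  (0,2): δ = 96.12°  ·
  (0,3): δ = 3.38°  ✓
  (0,4): δ = 78.66°  ·
  (0,5): δ = 102.32°  ·
  (0,6): δ = 130.28°  ·
  (1,2): δ = 144.75°  ·
  (1,3): δ = 52.02°  ✓
  (1,4): δ = 30.02°  ✓
  (1,5): δ = 53.69°  ✓
  (1,6): δ = 81.65°  ·
  (2,3): δ = 87.26°  ·
  (2,4): δ = 5.22°  ✓
  (2,5): δ = 18.44°  ✓
  (2,6): δ = 46.40°  ✓
  (3,4): δ = 97.96°  ·
  (3,5): δ = 74.29°  ·
  (3,6): δ = 46.33°  ✓
  (4,5): δ = 156.33°  ·
  (4,6): δ = 128.37°  ·
  (5,6): δ = 152.04°  ·
antipodal pairs: 8

count = 8; pairs: (0,3), (1,3), (1,4), (1,5), (2,4), (2,5), (2,6), (3,6)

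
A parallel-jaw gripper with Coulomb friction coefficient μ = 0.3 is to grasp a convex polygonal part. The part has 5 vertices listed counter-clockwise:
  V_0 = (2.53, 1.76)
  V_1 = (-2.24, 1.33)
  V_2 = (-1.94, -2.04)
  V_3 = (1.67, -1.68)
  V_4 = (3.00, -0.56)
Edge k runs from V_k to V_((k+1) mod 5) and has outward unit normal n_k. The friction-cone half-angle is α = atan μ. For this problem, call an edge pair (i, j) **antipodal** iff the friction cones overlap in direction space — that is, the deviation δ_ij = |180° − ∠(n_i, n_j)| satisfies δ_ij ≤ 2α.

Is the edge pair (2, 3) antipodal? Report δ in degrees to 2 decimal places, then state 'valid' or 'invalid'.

δ = 145.59°, invalid

α = atan 0.3 = 16.70°;  2α = 33.40°
edge 2: e_2 = (+3.61, +0.36);  n_2 = (+0.0992, -0.9951)
edge 3: e_3 = (+1.33, +1.12);  n_3 = (+0.6441, -0.7649)
∠(n_2, n_3) = 34.41°
δ = |180° − 34.41°| = 145.59°
145.59° > 2α = 33.40°  →  invalid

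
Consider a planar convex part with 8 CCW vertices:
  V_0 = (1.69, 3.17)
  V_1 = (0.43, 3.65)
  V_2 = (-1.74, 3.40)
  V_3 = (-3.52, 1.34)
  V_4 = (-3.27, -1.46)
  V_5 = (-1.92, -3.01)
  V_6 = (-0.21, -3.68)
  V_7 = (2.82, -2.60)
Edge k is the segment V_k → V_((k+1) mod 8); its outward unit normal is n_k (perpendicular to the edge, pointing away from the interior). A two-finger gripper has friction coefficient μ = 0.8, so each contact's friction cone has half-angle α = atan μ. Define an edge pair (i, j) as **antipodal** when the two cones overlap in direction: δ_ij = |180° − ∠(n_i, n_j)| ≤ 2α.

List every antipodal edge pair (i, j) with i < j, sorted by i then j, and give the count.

count = 14; pairs: (0,3), (0,4), (0,5), (0,6), (1,4), (1,5), (1,6), (2,5), (2,6), (2,7), (3,6), (3,7), (4,7), (5,7)

α = atan 0.8 = 38.66°;  2α = 77.32°
n_0 = (+0.3560, +0.9345)
n_1 = (-0.1145, +0.9934)
n_2 = (-0.7567, +0.6538)
n_3 = (-0.9960, -0.0889)
n_4 = (-0.7541, -0.6568)
n_5 = (-0.3648, -0.9311)
n_6 = (+0.3357, -0.9420)
n_7 = (+0.9814, +0.1922)
  (0,1): δ = 152.57°  ·
  (0,2): δ = 109.98°  ·
  (0,3): δ = 64.04°  ✓
  (0,4): δ = 28.09°  ✓
  (0,5): δ = 0.54°  ✓
  (0,6): δ = 40.47°  ✓
  (0,7): δ = 121.94°  ·
  (1,2): δ = 137.40°  ·
  (1,3): δ = 91.47°  ·
  (1,4): δ = 55.52°  ✓
  (1,5): δ = 27.97°  ✓
  (1,6): δ = 13.05°  ✓
  (1,7): δ = 94.51°  ·
  (2,3): δ = 134.07°  ·
  (2,4): δ = 98.12°  ·
  (2,5): δ = 70.57°  ✓
  (2,6): δ = 29.55°  ✓
  (2,7): δ = 51.91°  ✓
  (3,4): δ = 144.05°  ·
  (3,5): δ = 116.50°  ·
  (3,6): δ = 75.48°  ✓
  (3,7): δ = 5.98°  ✓
  (4,5): δ = 152.45°  ·
  (4,6): δ = 111.44°  ·
  (4,7): δ = 29.97°  ✓
  (5,6): δ = 138.99°  ·
  (5,7): δ = 57.52°  ✓
  (6,7): δ = 98.54°  ·
antipodal pairs: 14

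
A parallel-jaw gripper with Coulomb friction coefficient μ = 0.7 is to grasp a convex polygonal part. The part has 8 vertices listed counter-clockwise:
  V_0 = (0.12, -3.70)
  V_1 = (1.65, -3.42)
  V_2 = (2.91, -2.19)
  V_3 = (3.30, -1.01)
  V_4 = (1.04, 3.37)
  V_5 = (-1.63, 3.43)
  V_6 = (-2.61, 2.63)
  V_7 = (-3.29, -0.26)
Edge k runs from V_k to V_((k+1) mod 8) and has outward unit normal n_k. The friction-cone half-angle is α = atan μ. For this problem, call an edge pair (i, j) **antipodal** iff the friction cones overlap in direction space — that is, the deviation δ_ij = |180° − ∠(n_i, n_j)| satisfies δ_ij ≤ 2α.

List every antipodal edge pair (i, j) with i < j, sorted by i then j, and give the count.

α = atan 0.7 = 34.99°;  2α = 69.98°
n_0 = (+0.1800, -0.9837)
n_1 = (+0.6985, -0.7156)
n_2 = (+0.9495, -0.3138)
n_3 = (+0.8887, +0.4585)
n_4 = (+0.0225, +0.9997)
n_5 = (-0.6324, +0.7747)
n_6 = (-0.9734, +0.2290)
n_7 = (-0.7102, -0.7040)
  (0,1): δ = 146.06°  ·
  (0,2): δ = 118.66°  ·
  (0,3): δ = 73.08°  ·
  (0,4): δ = 11.66°  ✓
  (0,5): δ = 28.85°  ✓
  (0,6): δ = 66.39°  ✓
  (0,7): δ = 124.38°  ·
  (1,2): δ = 152.60°  ·
  (1,3): δ = 107.02°  ·
  (1,4): δ = 45.60°  ✓
  (1,5): δ = 5.08°  ✓
  (1,6): δ = 32.45°  ✓
  (1,7): δ = 90.44°  ·
  (2,3): δ = 134.42°  ·
  (2,4): δ = 73.00°  ·
  (2,5): δ = 32.49°  ✓
  (2,6): δ = 5.05°  ✓
  (2,7): δ = 63.04°  ✓
  (3,4): δ = 118.58°  ·
  (3,5): δ = 78.07°  ·
  (3,6): δ = 40.53°  ✓
  (3,7): δ = 17.46°  ✓
  (4,5): δ = 139.49°  ·
  (4,6): δ = 101.95°  ·
  (4,7): δ = 43.96°  ✓
  (5,6): δ = 142.47°  ·
  (5,7): δ = 84.48°  ·
  (6,7): δ = 122.01°  ·
antipodal pairs: 12

count = 12; pairs: (0,4), (0,5), (0,6), (1,4), (1,5), (1,6), (2,5), (2,6), (2,7), (3,6), (3,7), (4,7)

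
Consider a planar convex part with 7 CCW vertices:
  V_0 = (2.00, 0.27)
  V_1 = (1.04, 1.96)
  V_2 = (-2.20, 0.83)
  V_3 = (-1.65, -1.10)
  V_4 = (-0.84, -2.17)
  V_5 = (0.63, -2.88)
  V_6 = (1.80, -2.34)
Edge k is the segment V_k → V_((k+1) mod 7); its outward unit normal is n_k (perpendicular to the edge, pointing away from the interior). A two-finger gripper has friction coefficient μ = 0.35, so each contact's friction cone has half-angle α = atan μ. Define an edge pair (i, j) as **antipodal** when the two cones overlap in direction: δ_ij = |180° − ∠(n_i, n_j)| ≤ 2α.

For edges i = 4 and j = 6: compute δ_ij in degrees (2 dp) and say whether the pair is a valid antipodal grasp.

α = atan 0.35 = 19.29°;  2α = 38.58°
edge 4: e_4 = (+1.47, -0.71);  n_4 = (-0.4349, -0.9005)
edge 6: e_6 = (+0.20, +2.61);  n_6 = (+0.9971, -0.0764)
∠(n_4, n_6) = 111.40°
δ = |180° − 111.40°| = 68.60°
68.60° > 2α = 38.58°  →  invalid

δ = 68.60°, invalid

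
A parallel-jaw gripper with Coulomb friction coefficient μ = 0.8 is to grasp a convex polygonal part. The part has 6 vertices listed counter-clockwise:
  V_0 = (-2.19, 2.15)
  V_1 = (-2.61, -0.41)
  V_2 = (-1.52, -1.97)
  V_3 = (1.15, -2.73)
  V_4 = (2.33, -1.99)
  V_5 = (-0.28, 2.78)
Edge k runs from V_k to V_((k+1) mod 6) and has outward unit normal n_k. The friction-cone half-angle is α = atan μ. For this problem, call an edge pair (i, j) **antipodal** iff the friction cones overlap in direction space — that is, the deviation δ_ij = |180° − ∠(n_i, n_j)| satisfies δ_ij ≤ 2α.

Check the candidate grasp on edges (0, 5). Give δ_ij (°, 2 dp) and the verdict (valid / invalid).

α = atan 0.8 = 38.66°;  2α = 77.32°
edge 0: e_0 = (-0.42, -2.56);  n_0 = (-0.9868, +0.1619)
edge 5: e_5 = (-1.91, -0.63);  n_5 = (-0.3132, +0.9497)
∠(n_0, n_5) = 62.43°
δ = |180° − 62.43°| = 117.57°
117.57° > 2α = 77.32°  →  invalid

δ = 117.57°, invalid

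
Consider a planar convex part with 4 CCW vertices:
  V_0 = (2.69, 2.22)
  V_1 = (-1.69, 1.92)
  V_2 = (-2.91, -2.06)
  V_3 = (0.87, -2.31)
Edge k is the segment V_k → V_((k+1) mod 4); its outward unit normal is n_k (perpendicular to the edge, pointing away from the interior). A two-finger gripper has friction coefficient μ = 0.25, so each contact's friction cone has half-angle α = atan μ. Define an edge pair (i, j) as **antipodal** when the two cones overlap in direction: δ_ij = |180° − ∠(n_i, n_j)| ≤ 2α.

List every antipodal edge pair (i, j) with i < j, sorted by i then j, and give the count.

α = atan 0.25 = 14.04°;  2α = 28.07°
n_0 = (-0.0683, +0.9977)
n_1 = (-0.9561, +0.2931)
n_2 = (-0.0660, -0.9978)
n_3 = (+0.9279, -0.3728)
  (0,1): δ = 110.96°  ·
  (0,2): δ = 7.70°  ✓
  (0,3): δ = 64.19°  ·
  (1,2): δ = 76.74°  ·
  (1,3): δ = 4.85°  ✓
  (2,3): δ = 108.10°  ·
antipodal pairs: 2

count = 2; pairs: (0,2), (1,3)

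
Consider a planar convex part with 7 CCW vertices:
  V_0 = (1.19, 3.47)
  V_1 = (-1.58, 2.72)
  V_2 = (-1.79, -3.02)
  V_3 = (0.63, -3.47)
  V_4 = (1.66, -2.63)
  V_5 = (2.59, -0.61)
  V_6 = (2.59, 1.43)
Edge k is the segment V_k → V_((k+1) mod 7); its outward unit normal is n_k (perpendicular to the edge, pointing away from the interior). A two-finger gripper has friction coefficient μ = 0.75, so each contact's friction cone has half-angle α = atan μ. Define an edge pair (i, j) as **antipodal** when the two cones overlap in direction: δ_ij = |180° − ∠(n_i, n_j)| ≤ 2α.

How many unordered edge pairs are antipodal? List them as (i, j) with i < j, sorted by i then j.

count = 8; pairs: (0,2), (0,3), (0,4), (1,3), (1,4), (1,5), (1,6), (2,6)

α = atan 0.75 = 36.87°;  2α = 73.74°
n_0 = (-0.2613, +0.9652)
n_1 = (-0.9993, +0.0366)
n_2 = (-0.1828, -0.9831)
n_3 = (+0.6320, -0.7750)
n_4 = (+0.9084, -0.4182)
n_5 = (+1.0000, -0.0000)
n_6 = (+0.8245, +0.5658)
  (0,1): δ = 107.25°  ·
  (0,2): δ = 25.68°  ✓
  (0,3): δ = 24.05°  ✓
  (0,4): δ = 50.13°  ✓
  (0,5): δ = 74.85°  ·
  (0,6): δ = 109.31°  ·
  (1,2): δ = 98.44°  ·
  (1,3): δ = 48.71°  ✓
  (1,4): δ = 22.63°  ✓
  (1,5): δ = 2.10°  ✓
  (1,6): δ = 36.56°  ✓
  (2,3): δ = 130.27°  ·
  (2,4): δ = 104.19°  ·
  (2,5): δ = 79.47°  ·
  (2,6): δ = 45.01°  ✓
  (3,4): δ = 153.92°  ·
  (3,5): δ = 129.20°  ·
  (3,6): δ = 94.74°  ·
  (4,5): δ = 155.28°  ·
  (4,6): δ = 120.82°  ·
  (5,6): δ = 145.54°  ·
antipodal pairs: 8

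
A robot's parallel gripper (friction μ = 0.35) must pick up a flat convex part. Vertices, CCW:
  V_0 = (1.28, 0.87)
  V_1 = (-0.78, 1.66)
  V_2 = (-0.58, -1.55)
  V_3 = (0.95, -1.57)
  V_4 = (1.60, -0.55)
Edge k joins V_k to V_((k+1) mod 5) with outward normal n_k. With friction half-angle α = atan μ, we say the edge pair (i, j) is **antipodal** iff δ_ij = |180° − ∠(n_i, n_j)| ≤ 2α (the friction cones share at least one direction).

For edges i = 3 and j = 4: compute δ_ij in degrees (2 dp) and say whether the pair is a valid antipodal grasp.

α = atan 0.35 = 19.29°;  2α = 38.58°
edge 3: e_3 = (+0.65, +1.02);  n_3 = (+0.8433, -0.5374)
edge 4: e_4 = (-0.32, +1.42);  n_4 = (+0.9755, +0.2198)
∠(n_3, n_4) = 45.21°
δ = |180° − 45.21°| = 134.79°
134.79° > 2α = 38.58°  →  invalid

δ = 134.79°, invalid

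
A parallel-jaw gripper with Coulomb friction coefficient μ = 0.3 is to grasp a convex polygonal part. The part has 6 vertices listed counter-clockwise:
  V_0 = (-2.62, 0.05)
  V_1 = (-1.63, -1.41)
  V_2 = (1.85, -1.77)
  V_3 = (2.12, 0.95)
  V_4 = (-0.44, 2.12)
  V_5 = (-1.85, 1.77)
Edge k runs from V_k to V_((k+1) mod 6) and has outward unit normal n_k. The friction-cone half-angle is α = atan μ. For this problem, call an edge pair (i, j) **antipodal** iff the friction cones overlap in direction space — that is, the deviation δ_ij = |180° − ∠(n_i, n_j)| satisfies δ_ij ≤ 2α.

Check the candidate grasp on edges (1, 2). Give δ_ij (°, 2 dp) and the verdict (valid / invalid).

α = atan 0.3 = 16.70°;  2α = 33.40°
edge 1: e_1 = (+3.48, -0.36);  n_1 = (-0.1029, -0.9947)
edge 2: e_2 = (+0.27, +2.72);  n_2 = (+0.9951, -0.0988)
∠(n_1, n_2) = 90.24°
δ = |180° − 90.24°| = 89.76°
89.76° > 2α = 33.40°  →  invalid

δ = 89.76°, invalid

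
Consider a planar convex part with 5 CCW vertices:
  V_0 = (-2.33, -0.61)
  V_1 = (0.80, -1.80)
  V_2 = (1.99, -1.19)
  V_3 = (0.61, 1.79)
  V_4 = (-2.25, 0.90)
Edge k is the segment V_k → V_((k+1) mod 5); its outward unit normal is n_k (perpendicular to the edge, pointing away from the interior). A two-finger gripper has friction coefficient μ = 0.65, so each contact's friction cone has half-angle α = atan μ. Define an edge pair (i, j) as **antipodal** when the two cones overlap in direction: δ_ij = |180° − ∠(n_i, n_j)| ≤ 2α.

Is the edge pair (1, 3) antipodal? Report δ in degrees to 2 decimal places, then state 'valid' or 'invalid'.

δ = 9.85°, valid

α = atan 0.65 = 33.02°;  2α = 66.05°
edge 1: e_1 = (+1.19, +0.61);  n_1 = (+0.4562, -0.8899)
edge 3: e_3 = (-2.86, -0.89);  n_3 = (-0.2971, +0.9548)
∠(n_1, n_3) = 170.15°
δ = |180° − 170.15°| = 9.85°
9.85° ≤ 2α = 66.05°  →  valid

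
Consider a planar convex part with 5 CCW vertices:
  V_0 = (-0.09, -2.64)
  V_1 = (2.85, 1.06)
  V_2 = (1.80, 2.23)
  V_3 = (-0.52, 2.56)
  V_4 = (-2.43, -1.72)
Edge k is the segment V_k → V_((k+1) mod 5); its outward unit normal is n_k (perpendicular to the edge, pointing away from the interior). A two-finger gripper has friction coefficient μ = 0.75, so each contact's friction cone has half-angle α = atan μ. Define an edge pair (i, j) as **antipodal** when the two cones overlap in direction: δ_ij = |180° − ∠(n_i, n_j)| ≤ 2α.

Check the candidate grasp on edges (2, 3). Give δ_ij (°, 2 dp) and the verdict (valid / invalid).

α = atan 0.75 = 36.87°;  2α = 73.74°
edge 2: e_2 = (-2.32, +0.33);  n_2 = (+0.1408, +0.9900)
edge 3: e_3 = (-1.91, -4.28);  n_3 = (-0.9132, +0.4075)
∠(n_2, n_3) = 74.05°
δ = |180° − 74.05°| = 105.95°
105.95° > 2α = 73.74°  →  invalid

δ = 105.95°, invalid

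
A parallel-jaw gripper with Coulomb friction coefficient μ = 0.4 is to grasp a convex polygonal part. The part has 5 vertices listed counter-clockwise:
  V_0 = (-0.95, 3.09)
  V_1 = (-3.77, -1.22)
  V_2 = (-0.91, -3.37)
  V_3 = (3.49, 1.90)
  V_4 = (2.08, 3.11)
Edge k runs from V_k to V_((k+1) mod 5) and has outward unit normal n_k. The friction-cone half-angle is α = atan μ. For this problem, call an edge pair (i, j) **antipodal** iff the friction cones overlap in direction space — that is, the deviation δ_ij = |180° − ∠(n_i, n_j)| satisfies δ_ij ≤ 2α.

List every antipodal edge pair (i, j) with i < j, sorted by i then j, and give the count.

count = 3; pairs: (0,2), (1,3), (1,4)

α = atan 0.4 = 21.80°;  2α = 43.60°
n_0 = (-0.8368, +0.5475)
n_1 = (-0.6009, -0.7993)
n_2 = (+0.7676, -0.6409)
n_3 = (+0.6512, +0.7589)
n_4 = (-0.0066, +1.0000)
  (0,1): δ = 93.74°  ·
  (0,2): δ = 6.66°  ✓
  (0,3): δ = 82.56°  ·
  (0,4): δ = 123.57°  ·
  (1,2): δ = 92.93°  ·
  (1,3): δ = 3.70°  ✓
  (1,4): δ = 37.31°  ✓
  (2,3): δ = 90.78°  ·
  (2,4): δ = 49.76°  ·
  (3,4): δ = 138.99°  ·
antipodal pairs: 3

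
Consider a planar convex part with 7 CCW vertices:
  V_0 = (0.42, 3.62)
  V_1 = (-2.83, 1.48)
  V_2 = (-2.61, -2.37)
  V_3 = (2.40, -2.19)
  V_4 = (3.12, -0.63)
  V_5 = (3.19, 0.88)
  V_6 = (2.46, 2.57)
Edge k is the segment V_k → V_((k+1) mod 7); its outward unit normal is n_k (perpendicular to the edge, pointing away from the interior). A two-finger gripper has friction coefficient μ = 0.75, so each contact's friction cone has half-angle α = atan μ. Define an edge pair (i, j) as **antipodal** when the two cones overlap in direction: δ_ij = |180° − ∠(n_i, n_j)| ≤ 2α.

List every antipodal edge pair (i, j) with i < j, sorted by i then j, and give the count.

α = atan 0.75 = 36.87°;  2α = 73.74°
n_0 = (-0.5499, +0.8352)
n_1 = (-0.9984, -0.0570)
n_2 = (+0.0359, -0.9994)
n_3 = (+0.9080, -0.4191)
n_4 = (+0.9989, -0.0463)
n_5 = (+0.9180, +0.3965)
n_6 = (+0.4576, +0.8891)
  (0,1): δ = 120.09°  ·
  (0,2): δ = 31.31°  ✓
  (0,3): δ = 31.86°  ✓
  (0,4): δ = 53.98°  ✓
  (0,5): δ = 80.00°  ·
  (0,6): δ = 119.40°  ·
  (1,2): δ = 91.21°  ·
  (1,3): δ = 28.05°  ✓
  (1,4): δ = 5.92°  ✓
  (1,5): δ = 20.09°  ✓
  (1,6): δ = 59.49°  ✓
  (2,3): δ = 116.83°  ·
  (2,4): δ = 94.71°  ·
  (2,5): δ = 68.70°  ✓
  (2,6): δ = 29.29°  ✓
  (3,4): δ = 157.88°  ·
  (3,5): δ = 131.86°  ·
  (3,6): δ = 92.46°  ·
  (4,5): δ = 153.98°  ·
  (4,6): δ = 114.58°  ·
  (5,6): δ = 140.60°  ·
antipodal pairs: 9

count = 9; pairs: (0,2), (0,3), (0,4), (1,3), (1,4), (1,5), (1,6), (2,5), (2,6)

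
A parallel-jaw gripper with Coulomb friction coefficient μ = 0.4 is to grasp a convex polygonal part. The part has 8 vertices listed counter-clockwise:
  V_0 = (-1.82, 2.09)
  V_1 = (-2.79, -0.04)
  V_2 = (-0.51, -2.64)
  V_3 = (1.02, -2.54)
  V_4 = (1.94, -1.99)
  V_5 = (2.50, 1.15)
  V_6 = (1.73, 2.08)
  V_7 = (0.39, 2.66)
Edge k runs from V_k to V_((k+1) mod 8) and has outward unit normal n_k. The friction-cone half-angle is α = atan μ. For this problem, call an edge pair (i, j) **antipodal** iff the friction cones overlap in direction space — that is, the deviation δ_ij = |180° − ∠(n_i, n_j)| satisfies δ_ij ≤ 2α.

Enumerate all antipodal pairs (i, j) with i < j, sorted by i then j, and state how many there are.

count = 7; pairs: (0,3), (0,4), (1,5), (1,6), (2,6), (2,7), (3,7)

α = atan 0.4 = 21.80°;  2α = 43.60°
n_0 = (-0.9101, +0.4144)
n_1 = (-0.7519, -0.6593)
n_2 = (+0.0652, -0.9979)
n_3 = (+0.5131, -0.8583)
n_4 = (+0.9845, -0.1756)
n_5 = (+0.7703, +0.6377)
n_6 = (+0.3972, +0.9177)
n_7 = (-0.2497, +0.9683)
  (0,1): δ = 114.27°  ·
  (0,2): δ = 61.78°  ·
  (0,3): δ = 34.64°  ✓
  (0,4): δ = 14.37°  ✓
  (0,5): δ = 64.11°  ·
  (0,6): δ = 91.08°  ·
  (0,7): δ = 128.95°  ·
  (1,2): δ = 127.51°  ·
  (1,3): δ = 100.38°  ·
  (1,4): δ = 51.36°  ·
  (1,5): δ = 1.62°  ✓
  (1,6): δ = 25.35°  ✓
  (1,7): δ = 63.21°  ·
  (2,3): δ = 152.87°  ·
  (2,4): δ = 103.85°  ·
  (2,5): δ = 54.12°  ·
  (2,6): δ = 27.14°  ✓
  (2,7): δ = 10.72°  ✓
  (3,4): δ = 130.98°  ·
  (3,5): δ = 81.25°  ·
  (3,6): δ = 54.28°  ·
  (3,7): δ = 16.41°  ✓
  (4,5): δ = 130.26°  ·
  (4,6): δ = 103.29°  ·
  (4,7): δ = 65.43°  ·
  (5,6): δ = 153.03°  ·
  (5,7): δ = 115.16°  ·
  (6,7): δ = 142.13°  ·
antipodal pairs: 7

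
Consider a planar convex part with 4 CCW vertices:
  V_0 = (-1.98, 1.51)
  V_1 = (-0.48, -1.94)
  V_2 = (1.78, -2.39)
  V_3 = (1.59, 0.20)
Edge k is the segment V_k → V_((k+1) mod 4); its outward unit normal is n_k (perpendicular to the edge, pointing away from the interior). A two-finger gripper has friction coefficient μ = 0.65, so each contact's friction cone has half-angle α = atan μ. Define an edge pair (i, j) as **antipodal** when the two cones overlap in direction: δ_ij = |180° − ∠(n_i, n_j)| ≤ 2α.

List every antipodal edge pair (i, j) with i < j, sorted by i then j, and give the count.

count = 3; pairs: (0,2), (0,3), (1,3)

α = atan 0.65 = 33.02°;  2α = 66.05°
n_0 = (-0.9171, -0.3987)
n_1 = (-0.1953, -0.9807)
n_2 = (+0.9973, +0.0732)
n_3 = (+0.3445, +0.9388)
  (0,1): δ = 124.76°  ·
  (0,2): δ = 19.30°  ✓
  (0,3): δ = 46.35°  ✓
  (1,2): δ = 74.54°  ·
  (1,3): δ = 8.89°  ✓
  (2,3): δ = 114.35°  ·
antipodal pairs: 3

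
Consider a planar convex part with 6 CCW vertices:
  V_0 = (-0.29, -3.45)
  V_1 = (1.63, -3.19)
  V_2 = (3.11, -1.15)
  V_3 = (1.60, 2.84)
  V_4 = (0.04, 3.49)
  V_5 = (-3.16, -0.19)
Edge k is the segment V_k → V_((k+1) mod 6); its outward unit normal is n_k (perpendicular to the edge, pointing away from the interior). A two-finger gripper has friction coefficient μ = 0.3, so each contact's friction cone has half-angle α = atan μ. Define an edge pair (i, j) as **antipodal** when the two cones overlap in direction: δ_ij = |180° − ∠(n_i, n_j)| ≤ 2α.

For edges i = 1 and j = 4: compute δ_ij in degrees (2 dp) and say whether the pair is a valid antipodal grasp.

δ = 5.05°, valid

α = atan 0.3 = 16.70°;  2α = 33.40°
edge 1: e_1 = (+1.48, +2.04);  n_1 = (+0.8094, -0.5872)
edge 4: e_4 = (-3.20, -3.68);  n_4 = (-0.7546, +0.6562)
∠(n_1, n_4) = 174.95°
δ = |180° − 174.95°| = 5.05°
5.05° ≤ 2α = 33.40°  →  valid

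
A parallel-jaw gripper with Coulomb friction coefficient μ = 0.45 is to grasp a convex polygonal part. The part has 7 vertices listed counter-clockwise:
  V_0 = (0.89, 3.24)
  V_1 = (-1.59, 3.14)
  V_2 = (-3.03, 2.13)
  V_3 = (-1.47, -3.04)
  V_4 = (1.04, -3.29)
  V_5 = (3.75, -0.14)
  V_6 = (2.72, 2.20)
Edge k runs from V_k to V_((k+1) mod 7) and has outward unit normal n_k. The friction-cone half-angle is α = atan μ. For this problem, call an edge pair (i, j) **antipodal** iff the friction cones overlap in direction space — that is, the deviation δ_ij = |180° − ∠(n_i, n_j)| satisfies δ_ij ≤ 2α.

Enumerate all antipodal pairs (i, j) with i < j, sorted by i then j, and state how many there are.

α = atan 0.45 = 24.23°;  2α = 48.46°
n_0 = (-0.0403, +0.9992)
n_1 = (-0.5742, +0.8187)
n_2 = (-0.9574, -0.2889)
n_3 = (-0.0991, -0.9951)
n_4 = (+0.7581, -0.6522)
n_5 = (+0.9153, +0.4029)
n_6 = (+0.4941, +0.8694)
  (0,1): δ = 147.26°  ·
  (0,2): δ = 75.52°  ·
  (0,3): δ = 8.00°  ✓
  (0,4): δ = 46.98°  ✓
  (0,5): δ = 111.45°  ·
  (0,6): δ = 148.08°  ·
  (1,2): δ = 108.25°  ·
  (1,3): δ = 40.73°  ✓
  (1,4): δ = 14.25°  ✓
  (1,5): δ = 78.71°  ·
  (1,6): δ = 115.34°  ·
  (2,3): δ = 112.48°  ·
  (2,4): δ = 57.50°  ·
  (2,5): δ = 6.97°  ✓
  (2,6): δ = 43.60°  ✓
  (3,4): δ = 125.02°  ·
  (3,5): δ = 60.55°  ·
  (3,6): δ = 23.92°  ✓
  (4,5): δ = 115.54°  ·
  (4,6): δ = 78.90°  ·
  (5,6): δ = 143.37°  ·
antipodal pairs: 7

count = 7; pairs: (0,3), (0,4), (1,3), (1,4), (2,5), (2,6), (3,6)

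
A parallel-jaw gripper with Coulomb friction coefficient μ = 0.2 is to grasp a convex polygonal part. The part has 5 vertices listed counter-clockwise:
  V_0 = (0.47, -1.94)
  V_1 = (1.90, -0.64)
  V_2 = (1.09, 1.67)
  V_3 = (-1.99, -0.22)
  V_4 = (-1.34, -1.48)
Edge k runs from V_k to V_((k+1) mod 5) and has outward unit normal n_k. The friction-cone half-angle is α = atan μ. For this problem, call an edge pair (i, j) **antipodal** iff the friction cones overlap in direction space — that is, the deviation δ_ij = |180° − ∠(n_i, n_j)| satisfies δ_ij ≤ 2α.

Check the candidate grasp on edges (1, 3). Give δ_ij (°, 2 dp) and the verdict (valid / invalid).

α = atan 0.2 = 11.31°;  2α = 22.62°
edge 1: e_1 = (-0.81, +2.31);  n_1 = (+0.9437, +0.3309)
edge 3: e_3 = (+0.65, -1.26);  n_3 = (-0.8887, -0.4585)
∠(n_1, n_3) = 172.04°
δ = |180° − 172.04°| = 7.96°
7.96° ≤ 2α = 22.62°  →  valid

δ = 7.96°, valid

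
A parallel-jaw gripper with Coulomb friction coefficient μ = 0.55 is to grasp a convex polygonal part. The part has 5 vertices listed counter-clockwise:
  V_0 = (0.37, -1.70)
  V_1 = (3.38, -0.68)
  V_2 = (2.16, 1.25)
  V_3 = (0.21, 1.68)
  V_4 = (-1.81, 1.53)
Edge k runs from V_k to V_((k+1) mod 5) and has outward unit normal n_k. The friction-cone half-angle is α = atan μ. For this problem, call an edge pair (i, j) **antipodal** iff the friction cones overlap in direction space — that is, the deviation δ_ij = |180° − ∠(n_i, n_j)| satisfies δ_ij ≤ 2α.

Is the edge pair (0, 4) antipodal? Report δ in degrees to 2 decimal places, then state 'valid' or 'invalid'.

δ = 105.30°, invalid

α = atan 0.55 = 28.81°;  2α = 57.62°
edge 0: e_0 = (+3.01, +1.02);  n_0 = (+0.3209, -0.9471)
edge 4: e_4 = (+2.18, -3.23);  n_4 = (-0.8289, -0.5594)
∠(n_0, n_4) = 74.70°
δ = |180° − 74.70°| = 105.30°
105.30° > 2α = 57.62°  →  invalid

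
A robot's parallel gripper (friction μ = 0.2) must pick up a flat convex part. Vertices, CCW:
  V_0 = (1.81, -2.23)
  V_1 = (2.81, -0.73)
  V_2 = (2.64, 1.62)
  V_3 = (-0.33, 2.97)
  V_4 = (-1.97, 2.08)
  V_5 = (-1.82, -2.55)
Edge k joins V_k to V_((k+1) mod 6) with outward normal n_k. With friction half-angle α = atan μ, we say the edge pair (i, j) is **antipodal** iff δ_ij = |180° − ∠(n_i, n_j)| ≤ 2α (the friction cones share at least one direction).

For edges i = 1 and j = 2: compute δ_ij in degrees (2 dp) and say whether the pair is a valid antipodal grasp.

α = atan 0.2 = 11.31°;  2α = 22.62°
edge 1: e_1 = (-0.17, +2.35);  n_1 = (+0.9974, +0.0722)
edge 2: e_2 = (-2.97, +1.35);  n_2 = (+0.4138, +0.9104)
∠(n_1, n_2) = 61.42°
δ = |180° − 61.42°| = 118.58°
118.58° > 2α = 22.62°  →  invalid

δ = 118.58°, invalid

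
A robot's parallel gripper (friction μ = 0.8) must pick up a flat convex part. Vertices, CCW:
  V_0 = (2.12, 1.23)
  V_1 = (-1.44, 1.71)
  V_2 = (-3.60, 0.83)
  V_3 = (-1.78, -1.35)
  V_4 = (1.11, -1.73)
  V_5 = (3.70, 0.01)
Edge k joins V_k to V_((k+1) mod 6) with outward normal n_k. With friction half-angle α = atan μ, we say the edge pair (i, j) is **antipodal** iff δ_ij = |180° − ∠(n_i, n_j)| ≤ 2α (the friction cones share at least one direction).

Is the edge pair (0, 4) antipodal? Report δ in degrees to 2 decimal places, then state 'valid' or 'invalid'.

α = atan 0.8 = 38.66°;  2α = 77.32°
edge 0: e_0 = (-3.56, +0.48);  n_0 = (+0.1336, +0.9910)
edge 4: e_4 = (+2.59, +1.74);  n_4 = (+0.5577, -0.8301)
∠(n_0, n_4) = 138.43°
δ = |180° − 138.43°| = 41.57°
41.57° ≤ 2α = 77.32°  →  valid

δ = 41.57°, valid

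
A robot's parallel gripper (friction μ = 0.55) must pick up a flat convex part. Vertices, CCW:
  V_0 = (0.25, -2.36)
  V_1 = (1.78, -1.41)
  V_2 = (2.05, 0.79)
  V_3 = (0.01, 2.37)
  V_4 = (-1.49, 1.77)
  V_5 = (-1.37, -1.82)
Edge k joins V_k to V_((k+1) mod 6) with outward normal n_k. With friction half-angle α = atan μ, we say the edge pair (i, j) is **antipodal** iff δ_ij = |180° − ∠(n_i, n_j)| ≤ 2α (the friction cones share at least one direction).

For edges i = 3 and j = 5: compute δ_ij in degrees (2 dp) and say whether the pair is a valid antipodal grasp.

δ = 40.24°, valid

α = atan 0.55 = 28.81°;  2α = 57.62°
edge 3: e_3 = (-1.50, -0.60);  n_3 = (-0.3714, +0.9285)
edge 5: e_5 = (+1.62, -0.54);  n_5 = (-0.3162, -0.9487)
∠(n_3, n_5) = 139.76°
δ = |180° − 139.76°| = 40.24°
40.24° ≤ 2α = 57.62°  →  valid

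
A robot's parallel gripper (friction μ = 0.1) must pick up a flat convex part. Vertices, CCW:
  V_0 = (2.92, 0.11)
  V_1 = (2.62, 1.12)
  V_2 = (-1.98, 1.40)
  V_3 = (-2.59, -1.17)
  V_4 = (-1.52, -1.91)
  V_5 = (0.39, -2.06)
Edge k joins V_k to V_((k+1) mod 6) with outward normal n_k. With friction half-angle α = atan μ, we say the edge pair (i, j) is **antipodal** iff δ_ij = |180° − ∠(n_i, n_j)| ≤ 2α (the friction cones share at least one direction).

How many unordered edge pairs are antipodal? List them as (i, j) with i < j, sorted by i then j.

count = 1; pairs: (1,4)

α = atan 0.1 = 5.71°;  2α = 11.42°
n_0 = (+0.9586, +0.2847)
n_1 = (+0.0608, +0.9982)
n_2 = (-0.9730, +0.2309)
n_3 = (-0.5688, -0.8225)
n_4 = (-0.0783, -0.9969)
n_5 = (+0.6510, -0.7590)
  (0,1): δ = 110.03°  ·
  (0,2): δ = 29.90°  ·
  (0,3): δ = 38.79°  ·
  (0,4): δ = 68.97°  ·
  (0,5): δ = 114.08°  ·
  (1,2): δ = 99.87°  ·
  (1,3): δ = 31.18°  ·
  (1,4): δ = 1.01°  ✓
  (1,5): δ = 44.10°  ·
  (2,3): δ = 111.31°  ·
  (2,4): δ = 81.14°  ·
  (2,5): δ = 36.03°  ·
  (3,4): δ = 149.82°  ·
  (3,5): δ = 104.71°  ·
  (4,5): δ = 134.89°  ·
antipodal pairs: 1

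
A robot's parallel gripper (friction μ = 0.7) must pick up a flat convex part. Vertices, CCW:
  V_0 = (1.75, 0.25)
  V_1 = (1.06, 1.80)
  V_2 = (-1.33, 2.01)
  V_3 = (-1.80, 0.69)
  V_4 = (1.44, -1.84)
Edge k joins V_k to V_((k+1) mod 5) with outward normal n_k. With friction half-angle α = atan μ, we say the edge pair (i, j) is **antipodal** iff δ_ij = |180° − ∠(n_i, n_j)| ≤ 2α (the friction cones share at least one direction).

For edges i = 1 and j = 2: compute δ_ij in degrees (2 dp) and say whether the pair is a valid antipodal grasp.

δ = 104.58°, invalid

α = atan 0.7 = 34.99°;  2α = 69.98°
edge 1: e_1 = (-2.39, +0.21);  n_1 = (+0.0875, +0.9962)
edge 2: e_2 = (-0.47, -1.32);  n_2 = (-0.9421, +0.3354)
∠(n_1, n_2) = 75.42°
δ = |180° − 75.42°| = 104.58°
104.58° > 2α = 69.98°  →  invalid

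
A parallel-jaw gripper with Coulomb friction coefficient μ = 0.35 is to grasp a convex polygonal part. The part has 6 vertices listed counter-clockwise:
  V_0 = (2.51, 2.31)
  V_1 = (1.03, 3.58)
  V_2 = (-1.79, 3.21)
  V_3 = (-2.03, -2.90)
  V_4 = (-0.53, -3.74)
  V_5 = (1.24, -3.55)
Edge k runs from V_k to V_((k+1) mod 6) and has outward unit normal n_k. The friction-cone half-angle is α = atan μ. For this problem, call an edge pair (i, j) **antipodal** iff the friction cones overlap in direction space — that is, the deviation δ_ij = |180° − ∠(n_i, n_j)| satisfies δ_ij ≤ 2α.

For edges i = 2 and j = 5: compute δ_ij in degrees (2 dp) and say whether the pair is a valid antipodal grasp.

δ = 9.98°, valid

α = atan 0.35 = 19.29°;  2α = 38.58°
edge 2: e_2 = (-0.24, -6.11);  n_2 = (-0.9992, +0.0392)
edge 5: e_5 = (+1.27, +5.86);  n_5 = (+0.9773, -0.2118)
∠(n_2, n_5) = 170.02°
δ = |180° − 170.02°| = 9.98°
9.98° ≤ 2α = 38.58°  →  valid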